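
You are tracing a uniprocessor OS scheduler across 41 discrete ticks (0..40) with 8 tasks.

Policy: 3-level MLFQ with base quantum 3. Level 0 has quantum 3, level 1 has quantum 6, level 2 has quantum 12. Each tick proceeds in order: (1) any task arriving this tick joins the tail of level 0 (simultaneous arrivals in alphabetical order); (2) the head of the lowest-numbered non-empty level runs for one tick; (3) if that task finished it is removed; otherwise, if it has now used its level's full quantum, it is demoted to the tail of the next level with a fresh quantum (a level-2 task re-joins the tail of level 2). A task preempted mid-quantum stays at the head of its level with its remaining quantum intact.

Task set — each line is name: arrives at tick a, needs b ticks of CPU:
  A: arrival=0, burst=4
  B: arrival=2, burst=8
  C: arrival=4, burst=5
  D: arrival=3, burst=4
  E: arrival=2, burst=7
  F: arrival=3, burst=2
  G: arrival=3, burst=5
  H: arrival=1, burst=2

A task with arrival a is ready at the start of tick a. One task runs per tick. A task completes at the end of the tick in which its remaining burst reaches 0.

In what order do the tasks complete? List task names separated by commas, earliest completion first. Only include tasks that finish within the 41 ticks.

t=0: L0/L1/L2 = A/-/- → run A
t=1: L0/L1/L2 = AH/-/- → run A
t=2: L0/L1/L2 = AHBE/-/- → run A
t=3: L0/L1/L2 = HBEDFG/A/- → run H
t=4: L0/L1/L2 = HBEDFGC/A/- → run H
t=5: L0/L1/L2 = BEDFGC/A/- → run B
t=6: L0/L1/L2 = BEDFGC/A/- → run B
t=7: L0/L1/L2 = BEDFGC/A/- → run B
t=8: L0/L1/L2 = EDFGC/AB/- → run E
t=9: L0/L1/L2 = EDFGC/AB/- → run E
t=10: L0/L1/L2 = EDFGC/AB/- → run E
t=11: L0/L1/L2 = DFGC/ABE/- → run D
t=12: L0/L1/L2 = DFGC/ABE/- → run D
t=13: L0/L1/L2 = DFGC/ABE/- → run D
t=14: L0/L1/L2 = FGC/ABED/- → run F
t=15: L0/L1/L2 = FGC/ABED/- → run F
t=16: L0/L1/L2 = GC/ABED/- → run G
t=17: L0/L1/L2 = GC/ABED/- → run G
t=18: L0/L1/L2 = GC/ABED/- → run G
t=19: L0/L1/L2 = C/ABEDG/- → run C
t=20: L0/L1/L2 = C/ABEDG/- → run C
t=21: L0/L1/L2 = C/ABEDG/- → run C
t=22: L0/L1/L2 = -/ABEDGC/- → run A
t=23: L0/L1/L2 = -/BEDGC/- → run B
t=24: L0/L1/L2 = -/BEDGC/- → run B
t=25: L0/L1/L2 = -/BEDGC/- → run B
t=26: L0/L1/L2 = -/BEDGC/- → run B
t=27: L0/L1/L2 = -/BEDGC/- → run B
t=28: L0/L1/L2 = -/EDGC/- → run E
t=29: L0/L1/L2 = -/EDGC/- → run E
t=30: L0/L1/L2 = -/EDGC/- → run E
t=31: L0/L1/L2 = -/EDGC/- → run E
t=32: L0/L1/L2 = -/DGC/- → run D
t=33: L0/L1/L2 = -/GC/- → run G
t=34: L0/L1/L2 = -/GC/- → run G
t=35: L0/L1/L2 = -/C/- → run C
t=36: L0/L1/L2 = -/C/- → run C
t=37: (idle)
t=38: (idle)
t=39: (idle)
t=40: (idle)

completion order = H, F, A, B, E, D, G, C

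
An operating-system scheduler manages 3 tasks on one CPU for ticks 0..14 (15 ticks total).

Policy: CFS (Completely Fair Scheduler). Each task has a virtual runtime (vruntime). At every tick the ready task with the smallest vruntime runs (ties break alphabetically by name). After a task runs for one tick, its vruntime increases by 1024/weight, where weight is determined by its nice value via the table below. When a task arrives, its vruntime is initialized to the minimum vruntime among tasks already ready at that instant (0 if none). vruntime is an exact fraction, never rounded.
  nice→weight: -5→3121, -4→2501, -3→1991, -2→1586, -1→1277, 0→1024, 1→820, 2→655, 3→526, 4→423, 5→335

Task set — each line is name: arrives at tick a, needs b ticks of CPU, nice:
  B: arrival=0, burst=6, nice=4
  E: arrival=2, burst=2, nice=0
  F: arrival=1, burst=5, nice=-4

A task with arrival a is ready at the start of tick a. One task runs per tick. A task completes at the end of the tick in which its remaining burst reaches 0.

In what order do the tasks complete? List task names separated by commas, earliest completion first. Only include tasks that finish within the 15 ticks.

completion order = E, F, B

t=0: vr[B=0] → run B
t=1: vr[B=1024/423 F=1024/423] → run B
t=2: vr[B=2048/423 E=1024/423 F=1024/423] → run E
t=3: vr[B=2048/423 E=1447/423 F=1024/423] → run F
t=4: vr[B=2048/423 E=1447/423 F=2994176/1057923] → run F
t=5: vr[B=2048/423 E=1447/423 F=3427328/1057923] → run F
t=6: vr[B=2048/423 E=1447/423 F=3860480/1057923] → run E
t=7: vr[B=2048/423 F=3860480/1057923] → run F
t=8: vr[B=2048/423 F=4293632/1057923] → run F
t=9: vr[B=2048/423] → run B
t=10: vr[B=1024/141] → run B
t=11: vr[B=4096/423] → run B
t=12: vr[B=5120/423] → run B
t=13: (idle)
t=14: (idle)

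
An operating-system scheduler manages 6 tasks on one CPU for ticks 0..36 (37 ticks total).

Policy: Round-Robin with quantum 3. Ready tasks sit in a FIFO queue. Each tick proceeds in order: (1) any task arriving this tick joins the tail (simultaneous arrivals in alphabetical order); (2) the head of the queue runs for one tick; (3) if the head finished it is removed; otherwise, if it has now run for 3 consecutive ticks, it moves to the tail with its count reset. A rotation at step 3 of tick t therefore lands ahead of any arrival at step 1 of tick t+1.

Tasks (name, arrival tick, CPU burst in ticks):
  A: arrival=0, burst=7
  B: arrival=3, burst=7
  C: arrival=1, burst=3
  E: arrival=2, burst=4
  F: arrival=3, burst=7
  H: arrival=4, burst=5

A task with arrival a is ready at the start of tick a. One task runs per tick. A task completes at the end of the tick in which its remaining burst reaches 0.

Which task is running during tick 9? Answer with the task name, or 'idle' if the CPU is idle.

t=0: queue=[A] q_used=0 → run A
t=1: queue=[A,C] q_used=1 → run A
t=2: queue=[A,C,E] q_used=2 → run A
t=3: queue=[C,E,A,B,F] q_used=0 → run C
t=4: queue=[C,E,A,B,F,H] q_used=1 → run C
t=5: queue=[C,E,A,B,F,H] q_used=2 → run C
t=6: queue=[E,A,B,F,H] q_used=0 → run E
t=7: queue=[E,A,B,F,H] q_used=1 → run E
t=8: queue=[E,A,B,F,H] q_used=2 → run E
t=9: queue=[A,B,F,H,E] q_used=0 → run A
t=10: queue=[A,B,F,H,E] q_used=1 → run A
t=11: queue=[A,B,F,H,E] q_used=2 → run A
t=12: queue=[B,F,H,E,A] q_used=0 → run B
t=13: queue=[B,F,H,E,A] q_used=1 → run B
t=14: queue=[B,F,H,E,A] q_used=2 → run B
t=15: queue=[F,H,E,A,B] q_used=0 → run F
t=16: queue=[F,H,E,A,B] q_used=1 → run F
t=17: queue=[F,H,E,A,B] q_used=2 → run F
t=18: queue=[H,E,A,B,F] q_used=0 → run H
t=19: queue=[H,E,A,B,F] q_used=1 → run H
t=20: queue=[H,E,A,B,F] q_used=2 → run H
t=21: queue=[E,A,B,F,H] q_used=0 → run E
t=22: queue=[A,B,F,H] q_used=0 → run A
t=23: queue=[B,F,H] q_used=0 → run B
t=24: queue=[B,F,H] q_used=1 → run B
t=25: queue=[B,F,H] q_used=2 → run B
t=26: queue=[F,H,B] q_used=0 → run F
t=27: queue=[F,H,B] q_used=1 → run F
t=28: queue=[F,H,B] q_used=2 → run F
t=29: queue=[H,B,F] q_used=0 → run H
t=30: queue=[H,B,F] q_used=1 → run H
t=31: queue=[B,F] q_used=0 → run B
t=32: queue=[F] q_used=0 → run F
t=33: (idle)
t=34: (idle)
t=35: (idle)
t=36: (idle)

running at tick 9 = A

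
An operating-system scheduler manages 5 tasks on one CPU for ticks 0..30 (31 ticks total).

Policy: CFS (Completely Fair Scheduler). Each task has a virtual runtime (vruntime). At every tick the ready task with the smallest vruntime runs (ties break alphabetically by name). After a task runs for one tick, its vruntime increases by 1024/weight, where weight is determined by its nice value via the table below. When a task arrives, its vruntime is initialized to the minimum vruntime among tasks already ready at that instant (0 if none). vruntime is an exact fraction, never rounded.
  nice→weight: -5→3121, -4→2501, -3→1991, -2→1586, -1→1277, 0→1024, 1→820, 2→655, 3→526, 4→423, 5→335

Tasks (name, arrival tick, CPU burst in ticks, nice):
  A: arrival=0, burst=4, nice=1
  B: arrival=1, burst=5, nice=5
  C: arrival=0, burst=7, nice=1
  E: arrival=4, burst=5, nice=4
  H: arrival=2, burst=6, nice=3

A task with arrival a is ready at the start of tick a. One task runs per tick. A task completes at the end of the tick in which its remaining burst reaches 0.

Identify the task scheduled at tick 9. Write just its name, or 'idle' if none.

running at tick 9 = C

t=0: vr[A=0 C=0] → run A
t=1: vr[A=256/205 B=0 C=0] → run B
t=2: vr[A=256/205 B=1024/335 C=0 H=0] → run C
t=3: vr[A=256/205 B=1024/335 C=256/205 H=0] → run H
t=4: vr[A=256/205 B=1024/335 C=256/205 E=256/205 H=512/263] → run A
t=5: vr[A=512/205 B=1024/335 C=256/205 E=256/205 H=512/263] → run C
t=6: vr[A=512/205 B=1024/335 C=512/205 E=256/205 H=512/263] → run E
t=7: vr[A=512/205 B=1024/335 C=512/205 E=318208/86715 H=512/263] → run H
t=8: vr[A=512/205 B=1024/335 C=512/205 E=318208/86715 H=1024/263] → run A
t=9: vr[A=768/205 B=1024/335 C=512/205 E=318208/86715 H=1024/263] → run C
t=10: vr[A=768/205 B=1024/335 C=768/205 E=318208/86715 H=1024/263] → run B
t=11: vr[A=768/205 B=2048/335 C=768/205 E=318208/86715 H=1024/263] → run E
t=12: vr[A=768/205 B=2048/335 C=768/205 E=528128/86715 H=1024/263] → run A
t=13: vr[B=2048/335 C=768/205 E=528128/86715 H=1024/263] → run C
t=14: vr[B=2048/335 C=1024/205 E=528128/86715 H=1024/263] → run H
t=15: vr[B=2048/335 C=1024/205 E=528128/86715 H=1536/263] → run C
t=16: vr[B=2048/335 C=256/41 E=528128/86715 H=1536/263] → run H
t=17: vr[B=2048/335 C=256/41 E=528128/86715 H=2048/263] → run E
t=18: vr[B=2048/335 C=256/41 E=246016/28905 H=2048/263] → run B
t=19: vr[B=3072/335 C=256/41 E=246016/28905 H=2048/263] → run C
t=20: vr[B=3072/335 C=1536/205 E=246016/28905 H=2048/263] → run C
t=21: vr[B=3072/335 E=246016/28905 H=2048/263] → run H
t=22: vr[B=3072/335 E=246016/28905 H=2560/263] → run E
t=23: vr[B=3072/335 E=947968/86715 H=2560/263] → run B
t=24: vr[B=4096/335 E=947968/86715 H=2560/263] → run H
t=25: vr[B=4096/335 E=947968/86715] → run E
t=26: vr[B=4096/335] → run B
t=27: (idle)
t=28: (idle)
t=29: (idle)
t=30: (idle)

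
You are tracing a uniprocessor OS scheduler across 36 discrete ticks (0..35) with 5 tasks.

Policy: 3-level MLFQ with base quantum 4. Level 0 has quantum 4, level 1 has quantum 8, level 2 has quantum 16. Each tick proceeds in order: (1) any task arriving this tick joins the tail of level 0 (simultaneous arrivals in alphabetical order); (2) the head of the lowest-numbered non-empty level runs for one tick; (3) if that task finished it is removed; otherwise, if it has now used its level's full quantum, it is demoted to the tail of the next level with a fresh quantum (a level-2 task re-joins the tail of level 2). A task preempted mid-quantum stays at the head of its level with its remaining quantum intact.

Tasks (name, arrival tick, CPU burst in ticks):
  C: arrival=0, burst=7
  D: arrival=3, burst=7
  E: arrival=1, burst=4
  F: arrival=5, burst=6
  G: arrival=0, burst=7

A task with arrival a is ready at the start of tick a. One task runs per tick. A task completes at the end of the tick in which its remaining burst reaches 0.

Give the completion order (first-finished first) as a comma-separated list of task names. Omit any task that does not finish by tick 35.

t=0: L0/L1/L2 = CG/-/- → run C
t=1: L0/L1/L2 = CGE/-/- → run C
t=2: L0/L1/L2 = CGE/-/- → run C
t=3: L0/L1/L2 = CGED/-/- → run C
t=4: L0/L1/L2 = GED/C/- → run G
t=5: L0/L1/L2 = GEDF/C/- → run G
t=6: L0/L1/L2 = GEDF/C/- → run G
t=7: L0/L1/L2 = GEDF/C/- → run G
t=8: L0/L1/L2 = EDF/CG/- → run E
t=9: L0/L1/L2 = EDF/CG/- → run E
t=10: L0/L1/L2 = EDF/CG/- → run E
t=11: L0/L1/L2 = EDF/CG/- → run E
t=12: L0/L1/L2 = DF/CG/- → run D
t=13: L0/L1/L2 = DF/CG/- → run D
t=14: L0/L1/L2 = DF/CG/- → run D
t=15: L0/L1/L2 = DF/CG/- → run D
t=16: L0/L1/L2 = F/CGD/- → run F
t=17: L0/L1/L2 = F/CGD/- → run F
t=18: L0/L1/L2 = F/CGD/- → run F
t=19: L0/L1/L2 = F/CGD/- → run F
t=20: L0/L1/L2 = -/CGDF/- → run C
t=21: L0/L1/L2 = -/CGDF/- → run C
t=22: L0/L1/L2 = -/CGDF/- → run C
t=23: L0/L1/L2 = -/GDF/- → run G
t=24: L0/L1/L2 = -/GDF/- → run G
t=25: L0/L1/L2 = -/GDF/- → run G
t=26: L0/L1/L2 = -/DF/- → run D
t=27: L0/L1/L2 = -/DF/- → run D
t=28: L0/L1/L2 = -/DF/- → run D
t=29: L0/L1/L2 = -/F/- → run F
t=30: L0/L1/L2 = -/F/- → run F
t=31: (idle)
t=32: (idle)
t=33: (idle)
t=34: (idle)
t=35: (idle)

completion order = E, C, G, D, F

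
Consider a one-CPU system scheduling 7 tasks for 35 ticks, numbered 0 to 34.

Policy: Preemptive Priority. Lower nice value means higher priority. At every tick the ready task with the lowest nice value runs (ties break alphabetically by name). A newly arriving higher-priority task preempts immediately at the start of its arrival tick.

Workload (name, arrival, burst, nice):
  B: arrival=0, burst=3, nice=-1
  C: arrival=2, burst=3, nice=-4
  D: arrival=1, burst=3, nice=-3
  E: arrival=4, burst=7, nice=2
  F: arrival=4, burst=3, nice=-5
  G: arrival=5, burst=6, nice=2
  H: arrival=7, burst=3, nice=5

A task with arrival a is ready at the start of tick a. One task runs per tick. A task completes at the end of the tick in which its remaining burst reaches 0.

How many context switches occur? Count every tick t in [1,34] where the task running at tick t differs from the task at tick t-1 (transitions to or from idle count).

t=0: ready={B} → run B
t=1: ready={B,D} → run D
t=2: ready={B,C,D} → run C
t=3: ready={B,C,D} → run C
t=4: ready={B,C,D,E,F} → run F
t=5: ready={B,C,D,E,F,G} → run F
t=6: ready={B,C,D,E,F,G} → run F
t=7: ready={B,C,D,E,G,H} → run C
t=8: ready={B,D,E,G,H} → run D
t=9: ready={B,D,E,G,H} → run D
t=10: ready={B,E,G,H} → run B
t=11: ready={B,E,G,H} → run B
t=12: ready={E,G,H} → run E
t=13: ready={E,G,H} → run E
t=14: ready={E,G,H} → run E
t=15: ready={E,G,H} → run E
t=16: ready={E,G,H} → run E
t=17: ready={E,G,H} → run E
t=18: ready={E,G,H} → run E
t=19: ready={G,H} → run G
t=20: ready={G,H} → run G
t=21: ready={G,H} → run G
t=22: ready={G,H} → run G
t=23: ready={G,H} → run G
t=24: ready={G,H} → run G
t=25: ready={H} → run H
t=26: ready={H} → run H
t=27: ready={H} → run H
t=28: (idle)
t=29: (idle)
t=30: (idle)
t=31: (idle)
t=32: (idle)
t=33: (idle)
t=34: (idle)

context switches = 10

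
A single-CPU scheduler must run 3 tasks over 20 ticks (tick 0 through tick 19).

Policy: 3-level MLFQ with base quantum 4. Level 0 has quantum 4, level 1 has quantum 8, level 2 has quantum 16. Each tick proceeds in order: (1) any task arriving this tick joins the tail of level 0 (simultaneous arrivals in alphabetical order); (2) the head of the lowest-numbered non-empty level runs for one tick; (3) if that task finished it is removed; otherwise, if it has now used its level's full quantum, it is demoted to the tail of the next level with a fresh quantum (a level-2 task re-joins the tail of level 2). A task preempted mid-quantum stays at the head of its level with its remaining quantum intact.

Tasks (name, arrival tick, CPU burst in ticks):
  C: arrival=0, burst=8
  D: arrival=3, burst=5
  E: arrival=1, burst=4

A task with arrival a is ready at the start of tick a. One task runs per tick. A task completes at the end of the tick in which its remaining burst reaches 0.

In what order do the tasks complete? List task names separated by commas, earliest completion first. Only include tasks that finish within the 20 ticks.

completion order = E, C, D

t=0: L0/L1/L2 = C/-/- → run C
t=1: L0/L1/L2 = CE/-/- → run C
t=2: L0/L1/L2 = CE/-/- → run C
t=3: L0/L1/L2 = CED/-/- → run C
t=4: L0/L1/L2 = ED/C/- → run E
t=5: L0/L1/L2 = ED/C/- → run E
t=6: L0/L1/L2 = ED/C/- → run E
t=7: L0/L1/L2 = ED/C/- → run E
t=8: L0/L1/L2 = D/C/- → run D
t=9: L0/L1/L2 = D/C/- → run D
t=10: L0/L1/L2 = D/C/- → run D
t=11: L0/L1/L2 = D/C/- → run D
t=12: L0/L1/L2 = -/CD/- → run C
t=13: L0/L1/L2 = -/CD/- → run C
t=14: L0/L1/L2 = -/CD/- → run C
t=15: L0/L1/L2 = -/CD/- → run C
t=16: L0/L1/L2 = -/D/- → run D
t=17: (idle)
t=18: (idle)
t=19: (idle)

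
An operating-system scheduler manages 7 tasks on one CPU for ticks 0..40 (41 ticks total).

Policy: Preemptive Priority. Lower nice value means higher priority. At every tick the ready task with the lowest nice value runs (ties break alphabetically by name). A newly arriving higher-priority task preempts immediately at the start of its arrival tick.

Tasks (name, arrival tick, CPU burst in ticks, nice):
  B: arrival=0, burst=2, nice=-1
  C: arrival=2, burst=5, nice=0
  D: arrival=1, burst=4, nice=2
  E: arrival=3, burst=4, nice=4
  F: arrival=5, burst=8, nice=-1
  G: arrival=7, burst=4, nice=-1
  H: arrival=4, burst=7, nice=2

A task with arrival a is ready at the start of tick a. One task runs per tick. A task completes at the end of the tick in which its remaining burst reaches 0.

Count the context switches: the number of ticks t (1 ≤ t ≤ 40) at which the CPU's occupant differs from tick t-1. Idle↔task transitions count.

t=0: ready={B} → run B
t=1: ready={B,D} → run B
t=2: ready={C,D} → run C
t=3: ready={C,D,E} → run C
t=4: ready={C,D,E,H} → run C
t=5: ready={C,D,E,F,H} → run F
t=6: ready={C,D,E,F,H} → run F
t=7: ready={C,D,E,F,G,H} → run F
t=8: ready={C,D,E,F,G,H} → run F
t=9: ready={C,D,E,F,G,H} → run F
t=10: ready={C,D,E,F,G,H} → run F
t=11: ready={C,D,E,F,G,H} → run F
t=12: ready={C,D,E,F,G,H} → run F
t=13: ready={C,D,E,G,H} → run G
t=14: ready={C,D,E,G,H} → run G
t=15: ready={C,D,E,G,H} → run G
t=16: ready={C,D,E,G,H} → run G
t=17: ready={C,D,E,H} → run C
t=18: ready={C,D,E,H} → run C
t=19: ready={D,E,H} → run D
t=20: ready={D,E,H} → run D
t=21: ready={D,E,H} → run D
t=22: ready={D,E,H} → run D
t=23: ready={E,H} → run H
t=24: ready={E,H} → run H
t=25: ready={E,H} → run H
t=26: ready={E,H} → run H
t=27: ready={E,H} → run H
t=28: ready={E,H} → run H
t=29: ready={E,H} → run H
t=30: ready={E} → run E
t=31: ready={E} → run E
t=32: ready={E} → run E
t=33: ready={E} → run E
t=34: (idle)
t=35: (idle)
t=36: (idle)
t=37: (idle)
t=38: (idle)
t=39: (idle)
t=40: (idle)

context switches = 8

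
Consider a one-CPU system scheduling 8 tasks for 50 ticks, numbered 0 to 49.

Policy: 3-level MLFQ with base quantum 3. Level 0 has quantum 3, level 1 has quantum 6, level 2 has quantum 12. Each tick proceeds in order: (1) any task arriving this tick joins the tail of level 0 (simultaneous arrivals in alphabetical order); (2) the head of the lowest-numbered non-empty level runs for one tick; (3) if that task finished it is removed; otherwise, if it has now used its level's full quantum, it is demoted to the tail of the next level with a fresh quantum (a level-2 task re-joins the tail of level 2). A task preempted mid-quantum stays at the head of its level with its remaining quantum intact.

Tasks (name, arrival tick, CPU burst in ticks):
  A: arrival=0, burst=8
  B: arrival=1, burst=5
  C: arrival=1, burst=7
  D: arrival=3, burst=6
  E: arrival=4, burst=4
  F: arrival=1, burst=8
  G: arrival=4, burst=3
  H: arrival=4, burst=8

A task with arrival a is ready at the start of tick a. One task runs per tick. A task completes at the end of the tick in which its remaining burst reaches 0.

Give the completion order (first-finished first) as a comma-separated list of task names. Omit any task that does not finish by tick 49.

completion order = G, A, B, C, F, D, E, H

t=0: L0/L1/L2 = A/-/- → run A
t=1: L0/L1/L2 = ABCF/-/- → run A
t=2: L0/L1/L2 = ABCF/-/- → run A
t=3: L0/L1/L2 = BCFD/A/- → run B
t=4: L0/L1/L2 = BCFDEGH/A/- → run B
t=5: L0/L1/L2 = BCFDEGH/A/- → run B
t=6: L0/L1/L2 = CFDEGH/AB/- → run C
t=7: L0/L1/L2 = CFDEGH/AB/- → run C
t=8: L0/L1/L2 = CFDEGH/AB/- → run C
t=9: L0/L1/L2 = FDEGH/ABC/- → run F
t=10: L0/L1/L2 = FDEGH/ABC/- → run F
t=11: L0/L1/L2 = FDEGH/ABC/- → run F
t=12: L0/L1/L2 = DEGH/ABCF/- → run D
t=13: L0/L1/L2 = DEGH/ABCF/- → run D
t=14: L0/L1/L2 = DEGH/ABCF/- → run D
t=15: L0/L1/L2 = EGH/ABCFD/- → run E
t=16: L0/L1/L2 = EGH/ABCFD/- → run E
t=17: L0/L1/L2 = EGH/ABCFD/- → run E
t=18: L0/L1/L2 = GH/ABCFDE/- → run G
t=19: L0/L1/L2 = GH/ABCFDE/- → run G
t=20: L0/L1/L2 = GH/ABCFDE/- → run G
t=21: L0/L1/L2 = H/ABCFDE/- → run H
t=22: L0/L1/L2 = H/ABCFDE/- → run H
t=23: L0/L1/L2 = H/ABCFDE/- → run H
t=24: L0/L1/L2 = -/ABCFDEH/- → run A
t=25: L0/L1/L2 = -/ABCFDEH/- → run A
t=26: L0/L1/L2 = -/ABCFDEH/- → run A
t=27: L0/L1/L2 = -/ABCFDEH/- → run A
t=28: L0/L1/L2 = -/ABCFDEH/- → run A
t=29: L0/L1/L2 = -/BCFDEH/- → run B
t=30: L0/L1/L2 = -/BCFDEH/- → run B
t=31: L0/L1/L2 = -/CFDEH/- → run C
t=32: L0/L1/L2 = -/CFDEH/- → run C
t=33: L0/L1/L2 = -/CFDEH/- → run C
t=34: L0/L1/L2 = -/CFDEH/- → run C
t=35: L0/L1/L2 = -/FDEH/- → run F
t=36: L0/L1/L2 = -/FDEH/- → run F
t=37: L0/L1/L2 = -/FDEH/- → run F
t=38: L0/L1/L2 = -/FDEH/- → run F
t=39: L0/L1/L2 = -/FDEH/- → run F
t=40: L0/L1/L2 = -/DEH/- → run D
t=41: L0/L1/L2 = -/DEH/- → run D
t=42: L0/L1/L2 = -/DEH/- → run D
t=43: L0/L1/L2 = -/EH/- → run E
t=44: L0/L1/L2 = -/H/- → run H
t=45: L0/L1/L2 = -/H/- → run H
t=46: L0/L1/L2 = -/H/- → run H
t=47: L0/L1/L2 = -/H/- → run H
t=48: L0/L1/L2 = -/H/- → run H
t=49: (idle)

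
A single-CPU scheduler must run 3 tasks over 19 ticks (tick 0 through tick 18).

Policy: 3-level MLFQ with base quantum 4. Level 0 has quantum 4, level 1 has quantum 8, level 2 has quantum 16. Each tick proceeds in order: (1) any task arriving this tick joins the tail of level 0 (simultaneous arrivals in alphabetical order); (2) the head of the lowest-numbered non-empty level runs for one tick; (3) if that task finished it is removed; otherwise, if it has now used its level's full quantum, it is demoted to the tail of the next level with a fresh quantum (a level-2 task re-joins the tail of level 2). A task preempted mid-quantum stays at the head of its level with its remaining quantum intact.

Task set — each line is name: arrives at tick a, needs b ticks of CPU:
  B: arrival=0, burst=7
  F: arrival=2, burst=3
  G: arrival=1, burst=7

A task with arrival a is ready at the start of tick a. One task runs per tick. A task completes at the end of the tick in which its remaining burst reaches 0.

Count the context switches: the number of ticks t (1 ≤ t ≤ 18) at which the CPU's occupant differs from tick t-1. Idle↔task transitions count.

t=0: L0/L1/L2 = B/-/- → run B
t=1: L0/L1/L2 = BG/-/- → run B
t=2: L0/L1/L2 = BGF/-/- → run B
t=3: L0/L1/L2 = BGF/-/- → run B
t=4: L0/L1/L2 = GF/B/- → run G
t=5: L0/L1/L2 = GF/B/- → run G
t=6: L0/L1/L2 = GF/B/- → run G
t=7: L0/L1/L2 = GF/B/- → run G
t=8: L0/L1/L2 = F/BG/- → run F
t=9: L0/L1/L2 = F/BG/- → run F
t=10: L0/L1/L2 = F/BG/- → run F
t=11: L0/L1/L2 = -/BG/- → run B
t=12: L0/L1/L2 = -/BG/- → run B
t=13: L0/L1/L2 = -/BG/- → run B
t=14: L0/L1/L2 = -/G/- → run G
t=15: L0/L1/L2 = -/G/- → run G
t=16: L0/L1/L2 = -/G/- → run G
t=17: (idle)
t=18: (idle)

context switches = 5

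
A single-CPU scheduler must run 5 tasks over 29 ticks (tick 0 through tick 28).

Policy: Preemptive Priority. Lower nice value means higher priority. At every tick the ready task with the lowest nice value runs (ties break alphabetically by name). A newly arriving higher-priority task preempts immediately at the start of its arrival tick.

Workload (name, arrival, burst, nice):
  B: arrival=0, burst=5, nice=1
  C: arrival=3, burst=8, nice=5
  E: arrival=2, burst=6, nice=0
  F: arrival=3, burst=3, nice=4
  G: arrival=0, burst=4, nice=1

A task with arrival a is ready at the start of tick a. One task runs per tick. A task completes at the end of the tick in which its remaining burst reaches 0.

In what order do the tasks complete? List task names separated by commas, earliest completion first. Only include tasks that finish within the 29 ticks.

t=0: ready={B,G} → run B
t=1: ready={B,G} → run B
t=2: ready={B,E,G} → run E
t=3: ready={B,C,E,F,G} → run E
t=4: ready={B,C,E,F,G} → run E
t=5: ready={B,C,E,F,G} → run E
t=6: ready={B,C,E,F,G} → run E
t=7: ready={B,C,E,F,G} → run E
t=8: ready={B,C,F,G} → run B
t=9: ready={B,C,F,G} → run B
t=10: ready={B,C,F,G} → run B
t=11: ready={C,F,G} → run G
t=12: ready={C,F,G} → run G
t=13: ready={C,F,G} → run G
t=14: ready={C,F,G} → run G
t=15: ready={C,F} → run F
t=16: ready={C,F} → run F
t=17: ready={C,F} → run F
t=18: ready={C} → run C
t=19: ready={C} → run C
t=20: ready={C} → run C
t=21: ready={C} → run C
t=22: ready={C} → run C
t=23: ready={C} → run C
t=24: ready={C} → run C
t=25: ready={C} → run C
t=26: (idle)
t=27: (idle)
t=28: (idle)

completion order = E, B, G, F, C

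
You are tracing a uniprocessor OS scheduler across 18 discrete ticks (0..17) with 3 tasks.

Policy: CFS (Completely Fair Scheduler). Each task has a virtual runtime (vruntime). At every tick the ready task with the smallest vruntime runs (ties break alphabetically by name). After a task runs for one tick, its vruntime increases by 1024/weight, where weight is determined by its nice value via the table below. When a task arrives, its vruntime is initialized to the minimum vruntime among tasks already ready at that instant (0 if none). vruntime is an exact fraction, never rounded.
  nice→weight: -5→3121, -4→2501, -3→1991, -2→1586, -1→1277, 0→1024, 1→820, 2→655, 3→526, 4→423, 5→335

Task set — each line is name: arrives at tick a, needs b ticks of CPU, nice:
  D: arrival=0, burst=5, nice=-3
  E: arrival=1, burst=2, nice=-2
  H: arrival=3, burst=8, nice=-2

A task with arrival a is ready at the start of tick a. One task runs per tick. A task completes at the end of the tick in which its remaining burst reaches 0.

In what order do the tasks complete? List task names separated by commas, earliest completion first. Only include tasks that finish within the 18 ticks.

t=0: vr[D=0] → run D
t=1: vr[D=1024/1991 E=1024/1991] → run D
t=2: vr[D=2048/1991 E=1024/1991] → run E
t=3: vr[D=2048/1991 E=1831424/1578863 H=2048/1991] → run D
t=4: vr[D=3072/1991 E=1831424/1578863 H=2048/1991] → run H
t=5: vr[D=3072/1991 E=1831424/1578863 H=2643456/1578863] → run E
t=6: vr[D=3072/1991 H=2643456/1578863] → run D
t=7: vr[D=4096/1991 H=2643456/1578863] → run H
t=8: vr[D=4096/1991 H=3662848/1578863] → run D
t=9: vr[H=3662848/1578863] → run H
t=10: vr[H=4682240/1578863] → run H
t=11: vr[H=5701632/1578863] → run H
t=12: vr[H=6721024/1578863] → run H
t=13: vr[H=7740416/1578863] → run H
t=14: vr[H=8759808/1578863] → run H
t=15: (idle)
t=16: (idle)
t=17: (idle)

completion order = E, D, H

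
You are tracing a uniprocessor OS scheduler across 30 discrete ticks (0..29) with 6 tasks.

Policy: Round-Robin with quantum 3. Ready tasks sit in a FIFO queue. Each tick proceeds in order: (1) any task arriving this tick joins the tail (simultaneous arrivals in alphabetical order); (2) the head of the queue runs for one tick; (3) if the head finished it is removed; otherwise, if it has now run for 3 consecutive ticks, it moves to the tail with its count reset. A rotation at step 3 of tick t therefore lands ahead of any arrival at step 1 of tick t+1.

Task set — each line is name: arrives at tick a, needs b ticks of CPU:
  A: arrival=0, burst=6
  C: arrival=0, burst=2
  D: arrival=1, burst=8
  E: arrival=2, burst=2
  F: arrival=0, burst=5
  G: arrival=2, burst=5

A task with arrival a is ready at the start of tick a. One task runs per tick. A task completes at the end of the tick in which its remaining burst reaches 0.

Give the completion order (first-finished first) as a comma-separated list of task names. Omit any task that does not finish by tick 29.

completion order = C, E, A, F, G, D

t=0: queue=[A,C,F] q_used=0 → run A
t=1: queue=[A,C,F,D] q_used=1 → run A
t=2: queue=[A,C,F,D,E,G] q_used=2 → run A
t=3: queue=[C,F,D,E,G,A] q_used=0 → run C
t=4: queue=[C,F,D,E,G,A] q_used=1 → run C
t=5: queue=[F,D,E,G,A] q_used=0 → run F
t=6: queue=[F,D,E,G,A] q_used=1 → run F
t=7: queue=[F,D,E,G,A] q_used=2 → run F
t=8: queue=[D,E,G,A,F] q_used=0 → run D
t=9: queue=[D,E,G,A,F] q_used=1 → run D
t=10: queue=[D,E,G,A,F] q_used=2 → run D
t=11: queue=[E,G,A,F,D] q_used=0 → run E
t=12: queue=[E,G,A,F,D] q_used=1 → run E
t=13: queue=[G,A,F,D] q_used=0 → run G
t=14: queue=[G,A,F,D] q_used=1 → run G
t=15: queue=[G,A,F,D] q_used=2 → run G
t=16: queue=[A,F,D,G] q_used=0 → run A
t=17: queue=[A,F,D,G] q_used=1 → run A
t=18: queue=[A,F,D,G] q_used=2 → run A
t=19: queue=[F,D,G] q_used=0 → run F
t=20: queue=[F,D,G] q_used=1 → run F
t=21: queue=[D,G] q_used=0 → run D
t=22: queue=[D,G] q_used=1 → run D
t=23: queue=[D,G] q_used=2 → run D
t=24: queue=[G,D] q_used=0 → run G
t=25: queue=[G,D] q_used=1 → run G
t=26: queue=[D] q_used=0 → run D
t=27: queue=[D] q_used=1 → run D
t=28: (idle)
t=29: (idle)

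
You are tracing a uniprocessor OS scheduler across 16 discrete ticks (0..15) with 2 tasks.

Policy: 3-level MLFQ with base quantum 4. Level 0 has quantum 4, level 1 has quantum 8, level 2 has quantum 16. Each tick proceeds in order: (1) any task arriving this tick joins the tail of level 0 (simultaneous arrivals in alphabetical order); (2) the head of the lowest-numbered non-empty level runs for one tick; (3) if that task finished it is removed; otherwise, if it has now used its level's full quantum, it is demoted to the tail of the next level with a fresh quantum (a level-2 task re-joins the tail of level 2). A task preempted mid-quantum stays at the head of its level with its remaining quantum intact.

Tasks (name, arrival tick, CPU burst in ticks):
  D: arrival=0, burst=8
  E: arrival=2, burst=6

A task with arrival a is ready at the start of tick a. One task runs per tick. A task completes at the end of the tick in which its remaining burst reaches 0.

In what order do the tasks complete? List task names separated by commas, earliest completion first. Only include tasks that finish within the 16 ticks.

t=0: L0/L1/L2 = D/-/- → run D
t=1: L0/L1/L2 = D/-/- → run D
t=2: L0/L1/L2 = DE/-/- → run D
t=3: L0/L1/L2 = DE/-/- → run D
t=4: L0/L1/L2 = E/D/- → run E
t=5: L0/L1/L2 = E/D/- → run E
t=6: L0/L1/L2 = E/D/- → run E
t=7: L0/L1/L2 = E/D/- → run E
t=8: L0/L1/L2 = -/DE/- → run D
t=9: L0/L1/L2 = -/DE/- → run D
t=10: L0/L1/L2 = -/DE/- → run D
t=11: L0/L1/L2 = -/DE/- → run D
t=12: L0/L1/L2 = -/E/- → run E
t=13: L0/L1/L2 = -/E/- → run E
t=14: (idle)
t=15: (idle)

completion order = D, E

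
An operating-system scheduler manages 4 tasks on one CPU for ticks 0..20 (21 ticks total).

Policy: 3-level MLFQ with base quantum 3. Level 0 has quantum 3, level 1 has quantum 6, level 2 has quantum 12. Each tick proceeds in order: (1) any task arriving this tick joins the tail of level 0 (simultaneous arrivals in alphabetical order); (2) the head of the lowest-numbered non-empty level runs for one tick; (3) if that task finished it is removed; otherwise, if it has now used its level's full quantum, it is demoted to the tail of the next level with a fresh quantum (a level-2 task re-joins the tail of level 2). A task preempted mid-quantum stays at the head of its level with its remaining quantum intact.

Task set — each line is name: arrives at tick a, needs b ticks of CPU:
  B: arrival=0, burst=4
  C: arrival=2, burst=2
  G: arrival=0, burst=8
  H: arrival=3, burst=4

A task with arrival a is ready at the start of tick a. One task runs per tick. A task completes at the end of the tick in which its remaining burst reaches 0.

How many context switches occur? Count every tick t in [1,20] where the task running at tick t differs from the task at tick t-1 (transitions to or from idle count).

context switches = 7

t=0: L0/L1/L2 = BG/-/- → run B
t=1: L0/L1/L2 = BG/-/- → run B
t=2: L0/L1/L2 = BGC/-/- → run B
t=3: L0/L1/L2 = GCH/B/- → run G
t=4: L0/L1/L2 = GCH/B/- → run G
t=5: L0/L1/L2 = GCH/B/- → run G
t=6: L0/L1/L2 = CH/BG/- → run C
t=7: L0/L1/L2 = CH/BG/- → run C
t=8: L0/L1/L2 = H/BG/- → run H
t=9: L0/L1/L2 = H/BG/- → run H
t=10: L0/L1/L2 = H/BG/- → run H
t=11: L0/L1/L2 = -/BGH/- → run B
t=12: L0/L1/L2 = -/GH/- → run G
t=13: L0/L1/L2 = -/GH/- → run G
t=14: L0/L1/L2 = -/GH/- → run G
t=15: L0/L1/L2 = -/GH/- → run G
t=16: L0/L1/L2 = -/GH/- → run G
t=17: L0/L1/L2 = -/H/- → run H
t=18: (idle)
t=19: (idle)
t=20: (idle)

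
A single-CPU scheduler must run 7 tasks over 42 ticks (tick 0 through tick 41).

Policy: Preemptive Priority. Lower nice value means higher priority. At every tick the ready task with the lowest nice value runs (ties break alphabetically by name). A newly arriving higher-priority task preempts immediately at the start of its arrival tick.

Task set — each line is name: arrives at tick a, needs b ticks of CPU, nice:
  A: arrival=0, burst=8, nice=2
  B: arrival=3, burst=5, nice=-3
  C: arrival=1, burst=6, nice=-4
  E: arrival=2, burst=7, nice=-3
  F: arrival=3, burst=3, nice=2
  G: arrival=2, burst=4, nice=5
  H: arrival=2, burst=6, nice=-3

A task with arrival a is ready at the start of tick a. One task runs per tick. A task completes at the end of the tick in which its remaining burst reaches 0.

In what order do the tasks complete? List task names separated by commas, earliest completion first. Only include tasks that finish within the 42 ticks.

completion order = C, B, E, H, A, F, G

t=0: ready={A} → run A
t=1: ready={A,C} → run C
t=2: ready={A,C,E,G,H} → run C
t=3: ready={A,B,C,E,F,G,H} → run C
t=4: ready={A,B,C,E,F,G,H} → run C
t=5: ready={A,B,C,E,F,G,H} → run C
t=6: ready={A,B,C,E,F,G,H} → run C
t=7: ready={A,B,E,F,G,H} → run B
t=8: ready={A,B,E,F,G,H} → run B
t=9: ready={A,B,E,F,G,H} → run B
t=10: ready={A,B,E,F,G,H} → run B
t=11: ready={A,B,E,F,G,H} → run B
t=12: ready={A,E,F,G,H} → run E
t=13: ready={A,E,F,G,H} → run E
t=14: ready={A,E,F,G,H} → run E
t=15: ready={A,E,F,G,H} → run E
t=16: ready={A,E,F,G,H} → run E
t=17: ready={A,E,F,G,H} → run E
t=18: ready={A,E,F,G,H} → run E
t=19: ready={A,F,G,H} → run H
t=20: ready={A,F,G,H} → run H
t=21: ready={A,F,G,H} → run H
t=22: ready={A,F,G,H} → run H
t=23: ready={A,F,G,H} → run H
t=24: ready={A,F,G,H} → run H
t=25: ready={A,F,G} → run A
t=26: ready={A,F,G} → run A
t=27: ready={A,F,G} → run A
t=28: ready={A,F,G} → run A
t=29: ready={A,F,G} → run A
t=30: ready={A,F,G} → run A
t=31: ready={A,F,G} → run A
t=32: ready={F,G} → run F
t=33: ready={F,G} → run F
t=34: ready={F,G} → run F
t=35: ready={G} → run G
t=36: ready={G} → run G
t=37: ready={G} → run G
t=38: ready={G} → run G
t=39: (idle)
t=40: (idle)
t=41: (idle)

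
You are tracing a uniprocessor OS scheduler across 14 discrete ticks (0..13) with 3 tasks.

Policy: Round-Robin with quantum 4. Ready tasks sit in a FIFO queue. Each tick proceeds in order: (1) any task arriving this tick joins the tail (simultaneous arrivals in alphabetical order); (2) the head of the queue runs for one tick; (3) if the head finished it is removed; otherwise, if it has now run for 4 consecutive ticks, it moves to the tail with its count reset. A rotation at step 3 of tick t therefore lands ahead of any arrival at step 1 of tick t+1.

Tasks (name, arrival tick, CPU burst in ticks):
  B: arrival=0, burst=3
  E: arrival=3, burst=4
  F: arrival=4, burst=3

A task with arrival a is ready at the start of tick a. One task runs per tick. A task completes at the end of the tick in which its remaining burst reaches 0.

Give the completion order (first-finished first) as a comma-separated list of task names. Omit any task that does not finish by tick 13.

completion order = B, E, F

t=0: queue=[B] q_used=0 → run B
t=1: queue=[B] q_used=1 → run B
t=2: queue=[B] q_used=2 → run B
t=3: queue=[E] q_used=0 → run E
t=4: queue=[E,F] q_used=1 → run E
t=5: queue=[E,F] q_used=2 → run E
t=6: queue=[E,F] q_used=3 → run E
t=7: queue=[F] q_used=0 → run F
t=8: queue=[F] q_used=1 → run F
t=9: queue=[F] q_used=2 → run F
t=10: (idle)
t=11: (idle)
t=12: (idle)
t=13: (idle)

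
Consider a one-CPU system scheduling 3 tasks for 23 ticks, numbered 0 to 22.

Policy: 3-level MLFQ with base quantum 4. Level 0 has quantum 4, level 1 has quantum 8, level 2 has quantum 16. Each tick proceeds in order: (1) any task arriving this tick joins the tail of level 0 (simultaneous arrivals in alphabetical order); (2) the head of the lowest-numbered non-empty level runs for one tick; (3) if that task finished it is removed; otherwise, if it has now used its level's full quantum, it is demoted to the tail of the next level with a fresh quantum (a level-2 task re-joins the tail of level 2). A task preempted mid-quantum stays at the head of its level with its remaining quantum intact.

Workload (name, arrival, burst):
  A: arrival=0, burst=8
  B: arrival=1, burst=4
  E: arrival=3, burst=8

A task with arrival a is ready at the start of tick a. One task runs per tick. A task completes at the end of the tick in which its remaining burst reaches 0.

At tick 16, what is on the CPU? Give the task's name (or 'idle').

running at tick 16 = E

t=0: L0/L1/L2 = A/-/- → run A
t=1: L0/L1/L2 = AB/-/- → run A
t=2: L0/L1/L2 = AB/-/- → run A
t=3: L0/L1/L2 = ABE/-/- → run A
t=4: L0/L1/L2 = BE/A/- → run B
t=5: L0/L1/L2 = BE/A/- → run B
t=6: L0/L1/L2 = BE/A/- → run B
t=7: L0/L1/L2 = BE/A/- → run B
t=8: L0/L1/L2 = E/A/- → run E
t=9: L0/L1/L2 = E/A/- → run E
t=10: L0/L1/L2 = E/A/- → run E
t=11: L0/L1/L2 = E/A/- → run E
t=12: L0/L1/L2 = -/AE/- → run A
t=13: L0/L1/L2 = -/AE/- → run A
t=14: L0/L1/L2 = -/AE/- → run A
t=15: L0/L1/L2 = -/AE/- → run A
t=16: L0/L1/L2 = -/E/- → run E
t=17: L0/L1/L2 = -/E/- → run E
t=18: L0/L1/L2 = -/E/- → run E
t=19: L0/L1/L2 = -/E/- → run E
t=20: (idle)
t=21: (idle)
t=22: (idle)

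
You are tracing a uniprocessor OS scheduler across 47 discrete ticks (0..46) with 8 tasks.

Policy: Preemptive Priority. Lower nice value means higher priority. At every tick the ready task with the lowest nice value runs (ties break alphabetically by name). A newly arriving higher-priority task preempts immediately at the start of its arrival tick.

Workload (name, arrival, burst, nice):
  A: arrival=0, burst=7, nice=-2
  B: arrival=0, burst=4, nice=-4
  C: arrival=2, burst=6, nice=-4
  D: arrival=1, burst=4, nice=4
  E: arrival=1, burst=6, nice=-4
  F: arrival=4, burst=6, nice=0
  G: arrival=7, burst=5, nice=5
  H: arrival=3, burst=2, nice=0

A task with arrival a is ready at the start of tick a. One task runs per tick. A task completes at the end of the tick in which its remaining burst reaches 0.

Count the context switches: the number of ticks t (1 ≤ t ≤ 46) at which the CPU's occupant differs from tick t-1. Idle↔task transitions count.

t=0: ready={A,B} → run B
t=1: ready={A,B,D,E} → run B
t=2: ready={A,B,C,D,E} → run B
t=3: ready={A,B,C,D,E,H} → run B
t=4: ready={A,C,D,E,F,H} → run C
t=5: ready={A,C,D,E,F,H} → run C
t=6: ready={A,C,D,E,F,H} → run C
t=7: ready={A,C,D,E,F,G,H} → run C
t=8: ready={A,C,D,E,F,G,H} → run C
t=9: ready={A,C,D,E,F,G,H} → run C
t=10: ready={A,D,E,F,G,H} → run E
t=11: ready={A,D,E,F,G,H} → run E
t=12: ready={A,D,E,F,G,H} → run E
t=13: ready={A,D,E,F,G,H} → run E
t=14: ready={A,D,E,F,G,H} → run E
t=15: ready={A,D,E,F,G,H} → run E
t=16: ready={A,D,F,G,H} → run A
t=17: ready={A,D,F,G,H} → run A
t=18: ready={A,D,F,G,H} → run A
t=19: ready={A,D,F,G,H} → run A
t=20: ready={A,D,F,G,H} → run A
t=21: ready={A,D,F,G,H} → run A
t=22: ready={A,D,F,G,H} → run A
t=23: ready={D,F,G,H} → run F
t=24: ready={D,F,G,H} → run F
t=25: ready={D,F,G,H} → run F
t=26: ready={D,F,G,H} → run F
t=27: ready={D,F,G,H} → run F
t=28: ready={D,F,G,H} → run F
t=29: ready={D,G,H} → run H
t=30: ready={D,G,H} → run H
t=31: ready={D,G} → run D
t=32: ready={D,G} → run D
t=33: ready={D,G} → run D
t=34: ready={D,G} → run D
t=35: ready={G} → run G
t=36: ready={G} → run G
t=37: ready={G} → run G
t=38: ready={G} → run G
t=39: ready={G} → run G
t=40: (idle)
t=41: (idle)
t=42: (idle)
t=43: (idle)
t=44: (idle)
t=45: (idle)
t=46: (idle)

context switches = 8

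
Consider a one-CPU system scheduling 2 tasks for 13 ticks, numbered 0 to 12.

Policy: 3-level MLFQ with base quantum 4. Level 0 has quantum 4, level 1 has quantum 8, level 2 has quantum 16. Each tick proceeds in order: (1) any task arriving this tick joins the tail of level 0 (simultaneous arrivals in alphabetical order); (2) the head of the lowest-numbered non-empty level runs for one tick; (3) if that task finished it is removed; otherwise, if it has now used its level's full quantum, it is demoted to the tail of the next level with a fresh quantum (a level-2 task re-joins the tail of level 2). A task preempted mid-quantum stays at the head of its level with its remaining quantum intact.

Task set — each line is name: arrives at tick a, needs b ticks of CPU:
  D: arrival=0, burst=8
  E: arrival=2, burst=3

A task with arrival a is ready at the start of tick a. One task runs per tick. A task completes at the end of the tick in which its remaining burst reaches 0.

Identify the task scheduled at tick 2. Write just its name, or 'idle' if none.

t=0: L0/L1/L2 = D/-/- → run D
t=1: L0/L1/L2 = D/-/- → run D
t=2: L0/L1/L2 = DE/-/- → run D
t=3: L0/L1/L2 = DE/-/- → run D
t=4: L0/L1/L2 = E/D/- → run E
t=5: L0/L1/L2 = E/D/- → run E
t=6: L0/L1/L2 = E/D/- → run E
t=7: L0/L1/L2 = -/D/- → run D
t=8: L0/L1/L2 = -/D/- → run D
t=9: L0/L1/L2 = -/D/- → run D
t=10: L0/L1/L2 = -/D/- → run D
t=11: (idle)
t=12: (idle)

running at tick 2 = D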